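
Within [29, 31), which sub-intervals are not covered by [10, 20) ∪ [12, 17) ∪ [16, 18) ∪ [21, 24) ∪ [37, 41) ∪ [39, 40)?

[29, 31)

After merging, the occupied span is [10, 20), [21, 24), [37, 41).
Complement within [29, 31): [29, 31).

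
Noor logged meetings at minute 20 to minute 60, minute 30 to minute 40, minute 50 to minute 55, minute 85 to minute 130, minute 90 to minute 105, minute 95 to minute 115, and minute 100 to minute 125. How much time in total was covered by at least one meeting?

85 minutes

Merged: minute 20 to minute 60, minute 85 to minute 130.
Lengths: 40 minutes + 45 minutes = 85 minutes.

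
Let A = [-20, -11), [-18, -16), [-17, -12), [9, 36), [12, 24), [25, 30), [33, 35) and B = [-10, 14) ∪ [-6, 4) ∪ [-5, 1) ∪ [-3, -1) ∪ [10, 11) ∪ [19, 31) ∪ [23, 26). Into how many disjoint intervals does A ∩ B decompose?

A, merged: [-20, -11), [9, 36).
B, merged: [-10, 14), [19, 31).
A ∩ B = [9, 14), [19, 31).
That is 2 disjoint pieces.

2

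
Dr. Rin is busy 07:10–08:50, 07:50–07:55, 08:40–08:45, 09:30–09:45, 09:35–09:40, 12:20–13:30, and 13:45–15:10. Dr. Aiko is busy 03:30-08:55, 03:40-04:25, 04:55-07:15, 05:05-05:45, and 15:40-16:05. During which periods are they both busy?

Merge the first list: 07:10-08:50, 09:30-09:45, 12:20-13:30, 13:45-15:10.
Merge the second list: 03:30-08:55, 15:40-16:05.
07:10-08:50 overlaps B on 07:10-08:50.
09:30-09:45 falls entirely outside B.
12:20-13:30 falls entirely outside B.
13:45-15:10 falls entirely outside B.

07:10-08:50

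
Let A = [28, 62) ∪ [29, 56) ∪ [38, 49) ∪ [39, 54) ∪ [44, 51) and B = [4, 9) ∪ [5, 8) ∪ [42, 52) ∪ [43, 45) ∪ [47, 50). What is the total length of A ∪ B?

A, merged: [28, 62).
B, merged: [4, 9), [42, 52).
A ∪ B = [4, 9), [28, 62).
Total: 5 + 34 = 39.

39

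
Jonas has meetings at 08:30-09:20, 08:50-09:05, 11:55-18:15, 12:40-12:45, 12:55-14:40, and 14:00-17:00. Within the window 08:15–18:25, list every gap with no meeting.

The merged coverage is 08:30-09:20, 11:55-18:15.
Gaps within 08:15-18:25: 08:15-08:30, 09:20-11:55, 18:15-18:25.

08:15-08:30, 09:20-11:55, 18:15-18:25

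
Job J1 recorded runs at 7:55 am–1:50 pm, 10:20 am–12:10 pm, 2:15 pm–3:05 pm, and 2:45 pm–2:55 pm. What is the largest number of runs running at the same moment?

2

Walk the sorted start/end points keeping a running depth.
The depth first hits 2 at 10:20 am.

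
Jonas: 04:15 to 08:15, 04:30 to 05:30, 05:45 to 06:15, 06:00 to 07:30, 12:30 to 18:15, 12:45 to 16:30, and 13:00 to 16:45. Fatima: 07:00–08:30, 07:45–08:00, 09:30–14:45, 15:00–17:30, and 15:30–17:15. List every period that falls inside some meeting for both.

First set merges to 04:15-08:15, 12:30-18:15.
Second set merges to 07:00-08:30, 09:30-14:45, 15:00-17:30.
04:15-08:15 ∩ B → 07:00-08:15.
12:30-18:15 ∩ B → 12:30-14:45, 15:00-17:30.

07:00-08:15, 12:30-14:45, 15:00-17:30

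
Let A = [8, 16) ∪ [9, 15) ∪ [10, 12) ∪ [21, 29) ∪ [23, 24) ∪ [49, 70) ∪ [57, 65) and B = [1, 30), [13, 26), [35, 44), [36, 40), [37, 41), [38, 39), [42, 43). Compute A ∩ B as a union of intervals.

A, merged: [8, 16), [21, 29), [49, 70).
B, merged: [1, 30), [35, 44).
[8, 16) ∩ B → [8, 16).
[21, 29) ∩ B → [21, 29).
[49, 70) meets no B interval.

[8, 16) ∪ [21, 29)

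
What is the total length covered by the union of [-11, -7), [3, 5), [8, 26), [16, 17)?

24

Merged: [-11, -7), [3, 5), [8, 26).
Lengths: 4 + 2 + 18 = 24.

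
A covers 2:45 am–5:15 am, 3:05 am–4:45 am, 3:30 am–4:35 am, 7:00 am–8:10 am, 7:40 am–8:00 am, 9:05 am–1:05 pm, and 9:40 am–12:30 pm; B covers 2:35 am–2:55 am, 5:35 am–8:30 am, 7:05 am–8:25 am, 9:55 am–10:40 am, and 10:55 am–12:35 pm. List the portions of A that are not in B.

2:55 am-5:15 am, 9:05 am-9:55 am, 10:40 am-10:55 am, 12:35 pm-1:05 pm

First set merges to 2:45 am-5:15 am, 7:00 am-8:10 am, 9:05 am-1:05 pm.
Second set merges to 2:35 am-2:55 am, 5:35 am-8:30 am, 9:55 am-10:40 am, 10:55 am-12:35 pm.
2:45 am-5:15 am \ B = 2:55 am-5:15 am.
7:00 am-8:10 am: entirely removed.
9:05 am-1:05 pm \ B = 9:05 am-9:55 am, 10:40 am-10:55 am, 12:35 pm-1:05 pm.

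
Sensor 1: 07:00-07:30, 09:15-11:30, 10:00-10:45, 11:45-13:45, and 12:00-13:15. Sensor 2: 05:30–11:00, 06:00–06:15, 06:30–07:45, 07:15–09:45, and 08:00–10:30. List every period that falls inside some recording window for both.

07:00-07:30, 09:15-11:00

First set merges to 07:00-07:30, 09:15-11:30, 11:45-13:45.
Second set merges to 05:30-11:00.
07:00-07:30 meets the second set on 07:00-07:30.
09:15-11:30 meets the second set on 09:15-11:00.
11:45-13:45: no overlap with the second set.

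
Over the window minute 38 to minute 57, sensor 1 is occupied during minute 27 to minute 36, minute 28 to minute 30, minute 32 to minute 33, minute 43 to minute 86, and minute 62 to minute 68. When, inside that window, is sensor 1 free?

After merging, the occupied span is minute 27 to minute 36, minute 43 to minute 86.
Uncovered inside minute 38 to minute 57: minute 38 to minute 43.

minute 38 to minute 43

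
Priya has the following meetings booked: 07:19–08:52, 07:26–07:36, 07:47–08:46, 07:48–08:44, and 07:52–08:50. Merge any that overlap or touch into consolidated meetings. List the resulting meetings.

07:26–07:36 overlaps/touches 07:19–08:52 → extend to 07:19–08:52.
07:47–08:46 overlaps/touches 07:19–08:52 → extend to 07:19–08:52.
07:48–08:44 overlaps/touches 07:19–08:52 → extend to 07:19–08:52.
07:52–08:50 overlaps/touches 07:19–08:52 → extend to 07:19–08:52.

07:19–08:52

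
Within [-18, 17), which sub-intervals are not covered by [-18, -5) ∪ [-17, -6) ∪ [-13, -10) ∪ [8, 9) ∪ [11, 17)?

After merging, the occupied span is [-18, -5), [8, 9), [11, 17).
Complement within [-18, 17): [-5, 8), [9, 11).

[-5, 8) ∪ [9, 11)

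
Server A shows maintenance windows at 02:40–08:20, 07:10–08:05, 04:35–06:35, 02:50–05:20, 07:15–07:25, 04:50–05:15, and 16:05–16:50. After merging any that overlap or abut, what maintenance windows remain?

02:40–08:20, 16:05–16:50

Sort by start: 02:40–08:20, 02:50–05:20, 04:35–06:35, 04:50–05:15, 07:10–08:05, 07:15–07:25, 16:05–16:50.
02:50–05:20 overlaps/touches 02:40–08:20 → extend to 02:40–08:20.
04:35–06:35 overlaps/touches 02:40–08:20 → extend to 02:40–08:20.
04:50–05:15 overlaps/touches 02:40–08:20 → extend to 02:40–08:20.
07:10–08:05 overlaps/touches 02:40–08:20 → extend to 02:40–08:20.
07:15–07:25 overlaps/touches 02:40–08:20 → extend to 02:40–08:20.
16:05–16:50 is disjoint → start new block.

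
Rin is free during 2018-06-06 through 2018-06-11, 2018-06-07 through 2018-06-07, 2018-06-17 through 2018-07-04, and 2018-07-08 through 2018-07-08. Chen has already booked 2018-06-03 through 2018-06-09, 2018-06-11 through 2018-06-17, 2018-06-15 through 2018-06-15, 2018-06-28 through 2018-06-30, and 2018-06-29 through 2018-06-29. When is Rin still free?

2018-06-10 through 2018-06-10, 2018-06-18 through 2018-06-27, 2018-07-01 through 2018-07-04, 2018-07-08 through 2018-07-08

A, merged: 2018-06-06 through 2018-06-11, 2018-06-17 through 2018-07-04, 2018-07-08 through 2018-07-08.
B, merged: 2018-06-03 through 2018-06-09, 2018-06-11 through 2018-06-17, 2018-06-28 through 2018-06-30.
2018-06-06 through 2018-06-11 with B removed leaves 2018-06-10 through 2018-06-10.
2018-06-17 through 2018-07-04 with B removed leaves 2018-06-18 through 2018-06-27, 2018-07-01 through 2018-07-04.
2018-07-08 through 2018-07-08 is untouched.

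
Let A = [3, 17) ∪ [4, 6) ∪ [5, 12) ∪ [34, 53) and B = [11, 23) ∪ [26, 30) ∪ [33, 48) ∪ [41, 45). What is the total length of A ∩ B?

A, merged: [3, 17), [34, 53).
B, merged: [11, 23), [26, 30), [33, 48).
A ∩ B = [11, 17), [34, 48).
Total: 6 + 14 = 20.

20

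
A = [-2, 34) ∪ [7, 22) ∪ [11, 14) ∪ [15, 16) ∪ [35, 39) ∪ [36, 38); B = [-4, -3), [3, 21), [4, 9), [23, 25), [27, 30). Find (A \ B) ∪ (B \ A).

[-4, -3) ∪ [-2, 3) ∪ [21, 23) ∪ [25, 27) ∪ [30, 34) ∪ [35, 39)

A, merged: [-2, 34), [35, 39).
B, merged: [-4, -3), [3, 21), [23, 25), [27, 30).
Only in the first: [-2, 3), [21, 23), [25, 27), [30, 34), [35, 39).
Only in the second: [-4, -3).
Together these are the periods covered by exactly one.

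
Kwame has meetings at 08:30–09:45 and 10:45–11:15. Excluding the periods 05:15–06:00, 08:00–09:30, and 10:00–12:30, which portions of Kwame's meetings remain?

08:30-09:45 minus B → 09:30-09:45.
10:45-11:15: fully covered by B → removed.

09:30-09:45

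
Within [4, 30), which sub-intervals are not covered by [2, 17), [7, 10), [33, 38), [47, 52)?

[17, 30)

After merging, the occupied span is [2, 17), [33, 38), [47, 52).
Gaps within [4, 30): [17, 30).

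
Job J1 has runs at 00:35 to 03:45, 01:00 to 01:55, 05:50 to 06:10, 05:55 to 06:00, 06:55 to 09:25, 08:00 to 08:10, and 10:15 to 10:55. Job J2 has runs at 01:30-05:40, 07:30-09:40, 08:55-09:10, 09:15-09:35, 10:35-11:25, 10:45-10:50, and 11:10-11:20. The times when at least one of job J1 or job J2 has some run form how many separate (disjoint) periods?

Merge the first list: 00:35–03:45, 05:50–06:10, 06:55–09:25, 10:15–10:55.
Merge the second list: 01:30–05:40, 07:30–09:40, 10:35–11:25.
A ∪ B = 00:35–05:40, 05:50–06:10, 06:55–09:40, 10:15–11:25.
That is 4 disjoint pieces.

4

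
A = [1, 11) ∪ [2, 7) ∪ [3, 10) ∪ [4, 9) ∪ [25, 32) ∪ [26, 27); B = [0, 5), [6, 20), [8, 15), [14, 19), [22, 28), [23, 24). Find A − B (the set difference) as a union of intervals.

Merge the first list: [1, 11), [25, 32).
Merge the second list: [0, 5), [6, 20), [22, 28).
[1, 11) minus B → [5, 6).
[25, 32) minus B → [28, 32).

[5, 6) ∪ [28, 32)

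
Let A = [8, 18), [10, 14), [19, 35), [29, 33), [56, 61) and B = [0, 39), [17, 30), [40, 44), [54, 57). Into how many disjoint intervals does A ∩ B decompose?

A, merged: [8, 18), [19, 35), [56, 61).
B, merged: [0, 39), [40, 44), [54, 57).
A ∩ B = [8, 18), [19, 35), [56, 57).
That is 3 disjoint pieces.

3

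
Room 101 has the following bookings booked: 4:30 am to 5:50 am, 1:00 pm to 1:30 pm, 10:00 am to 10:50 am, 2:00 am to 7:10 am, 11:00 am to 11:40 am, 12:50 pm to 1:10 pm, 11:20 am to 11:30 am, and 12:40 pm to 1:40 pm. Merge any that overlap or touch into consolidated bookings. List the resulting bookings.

2:00 am-7:10 am, 10:00 am-10:50 am, 11:00 am-11:40 am, 12:40 pm-1:40 pm

Sort by start: 2:00 am-7:10 am, 4:30 am-5:50 am, 10:00 am-10:50 am, 11:00 am-11:40 am, 11:20 am-11:30 am, 12:40 pm-1:40 pm, 12:50 pm-1:10 pm, 1:00 pm-1:30 pm.
4:30 am-5:50 am overlaps/touches 2:00 am-7:10 am → extend to 2:00 am-7:10 am.
10:00 am-10:50 am is disjoint → start new block.
11:00 am-11:40 am is disjoint → start new block.
11:20 am-11:30 am overlaps/touches 11:00 am-11:40 am → extend to 11:00 am-11:40 am.
12:40 pm-1:40 pm is disjoint → start new block.
12:50 pm-1:10 pm overlaps/touches 12:40 pm-1:40 pm → extend to 12:40 pm-1:40 pm.
1:00 pm-1:30 pm overlaps/touches 12:40 pm-1:40 pm → extend to 12:40 pm-1:40 pm.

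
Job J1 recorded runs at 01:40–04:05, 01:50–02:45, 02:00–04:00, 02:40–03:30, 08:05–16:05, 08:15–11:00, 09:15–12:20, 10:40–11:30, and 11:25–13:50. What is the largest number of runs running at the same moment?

4

At 02:40, 4 of the intervals are simultaneously active.
No point has more.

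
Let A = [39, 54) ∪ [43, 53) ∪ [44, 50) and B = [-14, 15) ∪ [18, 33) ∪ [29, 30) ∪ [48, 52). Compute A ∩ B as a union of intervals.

First set merges to [39, 54).
Second set merges to [-14, 15), [18, 33), [48, 52).
[39, 54) meets the second set on [48, 52).

[48, 52)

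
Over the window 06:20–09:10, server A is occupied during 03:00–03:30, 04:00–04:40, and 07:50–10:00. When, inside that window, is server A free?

06:20–07:50

Covered (merged): 03:00–03:30, 04:00–04:40, 07:50–10:00.
Gaps within 06:20–09:10: 06:20–07:50.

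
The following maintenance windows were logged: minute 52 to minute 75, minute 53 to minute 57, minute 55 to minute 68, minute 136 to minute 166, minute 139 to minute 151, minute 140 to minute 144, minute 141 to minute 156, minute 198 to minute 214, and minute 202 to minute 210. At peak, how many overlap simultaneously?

Walk the sorted start/end points keeping a running depth.
The depth first hits 4 at minute 141.

4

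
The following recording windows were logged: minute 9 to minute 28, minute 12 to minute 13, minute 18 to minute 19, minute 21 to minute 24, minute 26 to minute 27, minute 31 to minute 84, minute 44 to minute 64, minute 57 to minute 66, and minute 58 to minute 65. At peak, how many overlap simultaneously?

4

Walk the sorted start/end points keeping a running depth.
The depth first hits 4 at minute 58.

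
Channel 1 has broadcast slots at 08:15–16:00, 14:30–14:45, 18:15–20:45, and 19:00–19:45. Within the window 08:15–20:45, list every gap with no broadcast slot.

16:00-18:15

After merging, the occupied span is 08:15-16:00, 18:15-20:45.
Uncovered inside 08:15-20:45: 16:00-18:15.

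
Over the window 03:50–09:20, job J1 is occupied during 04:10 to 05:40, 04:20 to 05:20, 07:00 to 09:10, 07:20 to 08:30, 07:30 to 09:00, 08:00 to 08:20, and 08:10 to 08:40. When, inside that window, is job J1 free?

03:50–04:10, 05:40–07:00, 09:10–09:20

After merging, the occupied span is 04:10–05:40, 07:00–09:10.
Complement within 03:50–09:20: 03:50–04:10, 05:40–07:00, 09:10–09:20.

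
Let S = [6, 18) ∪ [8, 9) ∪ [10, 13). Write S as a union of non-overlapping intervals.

[8, 9) overlaps/touches [6, 18) → extend to [6, 18).
[10, 13) overlaps/touches [6, 18) → extend to [6, 18).

[6, 18)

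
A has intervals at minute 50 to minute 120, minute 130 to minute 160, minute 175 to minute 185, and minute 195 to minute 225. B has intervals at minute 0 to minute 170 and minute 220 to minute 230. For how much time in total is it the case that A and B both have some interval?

105 minutes

A ∩ B = minute 50 to minute 120, minute 130 to minute 160, minute 220 to minute 225.
Total: 70 minutes + 30 minutes + 5 minutes = 105 minutes.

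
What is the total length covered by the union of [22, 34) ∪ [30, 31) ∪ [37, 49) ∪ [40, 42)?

Merged: [22, 34), [37, 49).
Lengths: 12 + 12 = 24.

24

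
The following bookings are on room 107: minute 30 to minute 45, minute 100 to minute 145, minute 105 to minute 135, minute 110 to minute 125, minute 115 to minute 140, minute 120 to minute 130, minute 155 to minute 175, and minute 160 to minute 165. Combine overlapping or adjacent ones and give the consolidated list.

minute 30 to minute 45, minute 100 to minute 145, minute 155 to minute 175

minute 100 to minute 145 is disjoint → start new block.
minute 105 to minute 135 overlaps/touches minute 100 to minute 145 → extend to minute 100 to minute 145.
minute 110 to minute 125 overlaps/touches minute 100 to minute 145 → extend to minute 100 to minute 145.
minute 115 to minute 140 overlaps/touches minute 100 to minute 145 → extend to minute 100 to minute 145.
minute 120 to minute 130 overlaps/touches minute 100 to minute 145 → extend to minute 100 to minute 145.
minute 155 to minute 175 is disjoint → start new block.
minute 160 to minute 165 overlaps/touches minute 155 to minute 175 → extend to minute 155 to minute 175.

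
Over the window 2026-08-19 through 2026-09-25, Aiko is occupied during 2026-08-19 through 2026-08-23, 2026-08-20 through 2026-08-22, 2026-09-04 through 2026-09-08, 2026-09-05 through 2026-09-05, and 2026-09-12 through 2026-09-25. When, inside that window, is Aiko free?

The merged coverage is 2026-08-19 through 2026-08-23, 2026-09-04 through 2026-09-08, 2026-09-12 through 2026-09-25.
Gaps within 2026-08-19 through 2026-09-25: 2026-08-24 through 2026-09-03, 2026-09-09 through 2026-09-11.

2026-08-24 through 2026-09-03, 2026-09-09 through 2026-09-11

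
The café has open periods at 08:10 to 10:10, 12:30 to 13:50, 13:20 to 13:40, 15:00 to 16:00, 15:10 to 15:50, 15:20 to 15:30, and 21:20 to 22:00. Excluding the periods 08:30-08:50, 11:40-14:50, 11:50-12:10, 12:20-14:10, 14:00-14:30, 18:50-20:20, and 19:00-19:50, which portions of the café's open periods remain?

08:10-08:30, 08:50-10:10, 15:00-16:00, 21:20-22:00

Merge the first list: 08:10-10:10, 12:30-13:50, 15:00-16:00, 21:20-22:00.
Merge the second list: 08:30-08:50, 11:40-14:50, 18:50-20:20.
08:10-10:10 with B removed leaves 08:10-08:30, 08:50-10:10.
12:30-13:50 lies entirely inside B → drops out.
15:00-16:00 is untouched.
21:20-22:00 is untouched.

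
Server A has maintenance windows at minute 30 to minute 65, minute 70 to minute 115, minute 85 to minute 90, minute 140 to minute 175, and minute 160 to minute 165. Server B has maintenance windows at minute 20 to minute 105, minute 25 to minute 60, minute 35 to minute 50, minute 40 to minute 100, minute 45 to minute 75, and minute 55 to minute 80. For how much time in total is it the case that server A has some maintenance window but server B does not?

First set merges to minute 30 to minute 65, minute 70 to minute 115, minute 140 to minute 175.
Second set merges to minute 20 to minute 105.
A \ B = minute 105 to minute 115, minute 140 to minute 175.
Total: 10 minutes + 35 minutes = 45 minutes.

45 minutes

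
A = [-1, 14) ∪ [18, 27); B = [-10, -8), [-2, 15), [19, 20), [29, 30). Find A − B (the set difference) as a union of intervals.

[-1, 14): fully covered by B → removed.
[18, 27) minus B → [18, 19), [20, 27).

[18, 19) ∪ [20, 27)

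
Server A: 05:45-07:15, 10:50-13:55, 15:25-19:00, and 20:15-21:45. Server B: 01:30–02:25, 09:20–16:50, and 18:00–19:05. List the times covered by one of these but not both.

01:30–02:25, 05:45–07:15, 09:20–10:50, 13:55–15:25, 16:50–18:00, 19:00–19:05, 20:15–21:45

A \ B = 05:45–07:15, 16:50–18:00, 20:15–21:45.
B \ A = 01:30–02:25, 09:20–10:50, 13:55–15:25, 19:00–19:05.
Union of the two gives the symmetric difference.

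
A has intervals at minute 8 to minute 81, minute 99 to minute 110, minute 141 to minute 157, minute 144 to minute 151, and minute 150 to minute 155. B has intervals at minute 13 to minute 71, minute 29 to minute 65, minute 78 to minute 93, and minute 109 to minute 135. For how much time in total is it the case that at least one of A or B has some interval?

137 minutes

First set merges to minute 8 to minute 81, minute 99 to minute 110, minute 141 to minute 157.
Second set merges to minute 13 to minute 71, minute 78 to minute 93, minute 109 to minute 135.
A ∪ B = minute 8 to minute 93, minute 99 to minute 135, minute 141 to minute 157.
Total: 85 minutes + 36 minutes + 16 minutes = 137 minutes.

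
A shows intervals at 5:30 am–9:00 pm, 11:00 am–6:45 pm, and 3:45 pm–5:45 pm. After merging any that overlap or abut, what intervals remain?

5:30 am-9:00 pm

11:00 am-6:45 pm overlaps/touches 5:30 am-9:00 pm → extend to 5:30 am-9:00 pm.
3:45 pm-5:45 pm overlaps/touches 5:30 am-9:00 pm → extend to 5:30 am-9:00 pm.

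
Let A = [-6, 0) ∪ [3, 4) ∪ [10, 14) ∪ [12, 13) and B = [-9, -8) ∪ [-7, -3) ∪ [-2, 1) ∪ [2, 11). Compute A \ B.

[-3, -2) ∪ [11, 14)

First set merges to [-6, 0), [3, 4), [10, 14).
[-6, 0) \ B = [-3, -2).
[3, 4): entirely removed.
[10, 14) \ B = [11, 14).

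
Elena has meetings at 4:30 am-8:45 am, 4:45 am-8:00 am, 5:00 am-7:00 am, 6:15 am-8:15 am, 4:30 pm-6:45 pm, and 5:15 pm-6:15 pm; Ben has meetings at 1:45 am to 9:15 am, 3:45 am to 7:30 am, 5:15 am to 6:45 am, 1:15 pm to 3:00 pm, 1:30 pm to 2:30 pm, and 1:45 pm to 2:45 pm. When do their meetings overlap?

4:30 am-8:45 am

Merge the first list: 4:30 am-8:45 am, 4:30 pm-6:45 pm.
Merge the second list: 1:45 am-9:15 am, 1:15 pm-3:00 pm.
4:30 am-8:45 am ∩ B → 4:30 am-8:45 am.
4:30 pm-6:45 pm meets no B interval.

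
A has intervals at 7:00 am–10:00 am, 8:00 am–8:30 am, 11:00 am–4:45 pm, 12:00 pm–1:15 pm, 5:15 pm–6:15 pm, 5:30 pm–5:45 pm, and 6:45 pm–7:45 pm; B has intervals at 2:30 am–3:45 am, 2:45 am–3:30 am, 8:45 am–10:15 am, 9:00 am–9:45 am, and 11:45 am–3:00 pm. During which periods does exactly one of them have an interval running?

A, merged: 7:00 am-10:00 am, 11:00 am-4:45 pm, 5:15 pm-6:15 pm, 6:45 pm-7:45 pm.
B, merged: 2:30 am-3:45 am, 8:45 am-10:15 am, 11:45 am-3:00 pm.
A \ B = 7:00 am-8:45 am, 11:00 am-11:45 am, 3:00 pm-4:45 pm, 5:15 pm-6:15 pm, 6:45 pm-7:45 pm.
B \ A = 2:30 am-3:45 am, 10:00 am-10:15 am.
Union of the two gives the symmetric difference.

2:30 am-3:45 am, 7:00 am-8:45 am, 10:00 am-10:15 am, 11:00 am-11:45 am, 3:00 pm-4:45 pm, 5:15 pm-6:15 pm, 6:45 pm-7:45 pm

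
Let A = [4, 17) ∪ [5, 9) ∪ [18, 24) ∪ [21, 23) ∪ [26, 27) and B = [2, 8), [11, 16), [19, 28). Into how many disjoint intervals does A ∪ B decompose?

2

First set merges to [4, 17), [18, 24), [26, 27).
A ∪ B = [2, 17), [18, 28).
That is 2 disjoint pieces.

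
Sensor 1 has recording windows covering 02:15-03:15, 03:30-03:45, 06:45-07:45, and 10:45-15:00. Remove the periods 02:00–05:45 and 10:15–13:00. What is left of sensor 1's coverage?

06:45–07:45, 13:00–15:00

02:15–03:15 lies entirely inside B → drops out.
03:30–03:45 lies entirely inside B → drops out.
06:45–07:45 is untouched.
10:45–15:00 with B removed leaves 13:00–15:00.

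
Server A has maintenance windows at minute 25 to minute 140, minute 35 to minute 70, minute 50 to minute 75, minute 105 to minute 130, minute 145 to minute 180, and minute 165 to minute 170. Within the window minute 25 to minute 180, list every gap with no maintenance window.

The merged coverage is minute 25 to minute 140, minute 145 to minute 180.
Gaps within minute 25 to minute 180: minute 140 to minute 145.

minute 140 to minute 145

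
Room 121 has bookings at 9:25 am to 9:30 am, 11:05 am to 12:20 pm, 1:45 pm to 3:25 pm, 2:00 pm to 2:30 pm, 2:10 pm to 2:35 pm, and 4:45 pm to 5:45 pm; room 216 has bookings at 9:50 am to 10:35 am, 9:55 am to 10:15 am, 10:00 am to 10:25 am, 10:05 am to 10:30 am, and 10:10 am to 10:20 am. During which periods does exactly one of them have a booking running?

Merge the first list: 9:25 am–9:30 am, 11:05 am–12:20 pm, 1:45 pm–3:25 pm, 4:45 pm–5:45 pm.
Merge the second list: 9:50 am–10:35 am.
Only in the first: 9:25 am–9:30 am, 11:05 am–12:20 pm, 1:45 pm–3:25 pm, 4:45 pm–5:45 pm.
Only in the second: 9:50 am–10:35 am.
Together these are the periods covered by exactly one.

9:25 am–9:30 am, 9:50 am–10:35 am, 11:05 am–12:20 pm, 1:45 pm–3:25 pm, 4:45 pm–5:45 pm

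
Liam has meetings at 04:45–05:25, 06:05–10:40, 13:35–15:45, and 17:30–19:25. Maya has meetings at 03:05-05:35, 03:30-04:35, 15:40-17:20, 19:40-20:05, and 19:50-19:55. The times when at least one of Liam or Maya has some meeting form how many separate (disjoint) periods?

Merge the second list: 03:05–05:35, 15:40–17:20, 19:40–20:05.
A ∪ B = 03:05–05:35, 06:05–10:40, 13:35–17:20, 17:30–19:25, 19:40–20:05.
That is 5 disjoint pieces.

5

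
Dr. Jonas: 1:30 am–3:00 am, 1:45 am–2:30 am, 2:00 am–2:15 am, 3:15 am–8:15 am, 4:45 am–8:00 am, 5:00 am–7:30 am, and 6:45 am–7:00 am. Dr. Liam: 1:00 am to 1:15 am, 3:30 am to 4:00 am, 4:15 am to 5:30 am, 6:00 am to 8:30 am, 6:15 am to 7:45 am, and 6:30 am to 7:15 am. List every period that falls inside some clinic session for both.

Merge the first list: 1:30 am–3:00 am, 3:15 am–8:15 am.
Merge the second list: 1:00 am–1:15 am, 3:30 am–4:00 am, 4:15 am–5:30 am, 6:00 am–8:30 am.
1:30 am–3:00 am: no overlap with the second set.
3:15 am–8:15 am meets the second set on 3:30 am–4:00 am, 4:15 am–5:30 am, 6:00 am–8:15 am.

3:30 am–4:00 am, 4:15 am–5:30 am, 6:00 am–8:15 am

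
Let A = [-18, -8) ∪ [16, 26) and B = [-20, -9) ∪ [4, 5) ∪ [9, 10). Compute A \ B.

[-18, -8) \ B = [-9, -8).
[16, 26): nothing removed.

[-9, -8) ∪ [16, 26)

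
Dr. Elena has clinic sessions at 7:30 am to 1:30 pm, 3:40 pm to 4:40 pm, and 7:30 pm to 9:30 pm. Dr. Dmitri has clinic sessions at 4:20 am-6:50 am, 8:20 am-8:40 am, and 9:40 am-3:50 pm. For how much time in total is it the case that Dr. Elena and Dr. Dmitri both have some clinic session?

A ∩ B = 8:20 am–8:40 am, 9:40 am–1:30 pm, 3:40 pm–3:50 pm.
Total: 20 min + 3 h 50 min + 10 min = 4 h 20 min.

4 h 20 min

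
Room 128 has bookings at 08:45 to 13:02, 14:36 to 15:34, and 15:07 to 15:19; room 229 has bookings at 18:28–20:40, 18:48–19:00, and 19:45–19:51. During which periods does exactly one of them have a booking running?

A, merged: 08:45–13:02, 14:36–15:34.
B, merged: 18:28–20:40.
A but not B: 08:45–13:02, 14:36–15:34.
B but not A: 18:28–20:40.
Combining gives A △ B.

08:45–13:02, 14:36–15:34, 18:28–20:40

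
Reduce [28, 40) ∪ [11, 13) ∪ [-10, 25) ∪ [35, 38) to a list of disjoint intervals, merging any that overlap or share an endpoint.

Sort by start: [-10, 25), [11, 13), [28, 40), [35, 38).
[11, 13) overlaps/touches [-10, 25) → extend to [-10, 25).
[28, 40) is disjoint → start new block.
[35, 38) overlaps/touches [28, 40) → extend to [28, 40).

[-10, 25) ∪ [28, 40)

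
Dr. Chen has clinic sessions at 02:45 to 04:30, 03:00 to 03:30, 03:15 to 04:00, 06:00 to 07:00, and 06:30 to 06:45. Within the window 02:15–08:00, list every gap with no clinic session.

After merging, the occupied span is 02:45–04:30, 06:00–07:00.
Uncovered inside 02:15–08:00: 02:15–02:45, 04:30–06:00, 07:00–08:00.

02:15–02:45, 04:30–06:00, 07:00–08:00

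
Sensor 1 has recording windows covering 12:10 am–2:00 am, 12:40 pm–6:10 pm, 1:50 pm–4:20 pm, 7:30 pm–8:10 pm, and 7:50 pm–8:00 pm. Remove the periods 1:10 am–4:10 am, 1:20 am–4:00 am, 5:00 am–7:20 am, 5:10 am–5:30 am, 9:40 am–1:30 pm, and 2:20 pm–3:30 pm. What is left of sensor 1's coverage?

Merge the first list: 12:10 am–2:00 am, 12:40 pm–6:10 pm, 7:30 pm–8:10 pm.
Merge the second list: 1:10 am–4:10 am, 5:00 am–7:20 am, 9:40 am–1:30 pm, 2:20 pm–3:30 pm.
12:10 am–2:00 am minus B → 12:10 am–1:10 am.
12:40 pm–6:10 pm minus B → 1:30 pm–2:20 pm, 3:30 pm–6:10 pm.
7:30 pm–8:10 pm: no B overlap → unchanged.

12:10 am–1:10 am, 1:30 pm–2:20 pm, 3:30 pm–6:10 pm, 7:30 pm–8:10 pm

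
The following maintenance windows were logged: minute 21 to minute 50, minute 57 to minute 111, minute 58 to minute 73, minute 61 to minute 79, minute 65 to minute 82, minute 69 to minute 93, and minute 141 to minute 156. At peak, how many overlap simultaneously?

Sweep endpoints in order; track running count of active intervals.
Peak of 5 reached at minute 69.

5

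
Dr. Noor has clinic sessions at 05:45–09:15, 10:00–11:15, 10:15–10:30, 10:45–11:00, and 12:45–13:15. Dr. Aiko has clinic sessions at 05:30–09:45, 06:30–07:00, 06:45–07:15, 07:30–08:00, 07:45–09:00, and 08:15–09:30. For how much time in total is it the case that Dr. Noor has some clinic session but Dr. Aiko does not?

First set merges to 05:45–09:15, 10:00–11:15, 12:45–13:15.
Second set merges to 05:30–09:45.
A \ B = 10:00–11:15, 12:45–13:15.
Total: 1 h 15 min + 30 min = 1 h 45 min.

1 h 45 min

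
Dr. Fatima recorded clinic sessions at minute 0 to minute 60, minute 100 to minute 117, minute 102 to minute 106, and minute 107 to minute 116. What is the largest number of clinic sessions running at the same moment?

2

Walk the sorted start/end points keeping a running depth.
The depth first hits 2 at minute 102.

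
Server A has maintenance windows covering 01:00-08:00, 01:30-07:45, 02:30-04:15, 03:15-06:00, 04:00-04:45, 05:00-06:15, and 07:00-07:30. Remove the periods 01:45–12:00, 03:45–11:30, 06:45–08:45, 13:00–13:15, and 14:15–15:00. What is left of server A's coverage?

01:00-01:45

Merge the first list: 01:00-08:00.
Merge the second list: 01:45-12:00, 13:00-13:15, 14:15-15:00.
01:00-08:00 with B removed leaves 01:00-01:45.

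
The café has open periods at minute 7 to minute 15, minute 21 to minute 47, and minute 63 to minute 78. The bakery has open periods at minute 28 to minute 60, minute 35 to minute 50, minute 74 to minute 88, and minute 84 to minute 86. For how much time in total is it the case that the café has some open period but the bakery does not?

26 minutes

B, merged: minute 28 to minute 60, minute 74 to minute 88.
A \ B = minute 7 to minute 15, minute 21 to minute 28, minute 63 to minute 74.
Total: 8 minutes + 7 minutes + 11 minutes = 26 minutes.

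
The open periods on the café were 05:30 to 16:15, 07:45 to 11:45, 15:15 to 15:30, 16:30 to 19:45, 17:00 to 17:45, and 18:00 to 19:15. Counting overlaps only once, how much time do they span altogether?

Merged: 05:30–16:15, 16:30–19:45.
Lengths: 10 h 45 min + 3 h 15 min = 14 h.

14 h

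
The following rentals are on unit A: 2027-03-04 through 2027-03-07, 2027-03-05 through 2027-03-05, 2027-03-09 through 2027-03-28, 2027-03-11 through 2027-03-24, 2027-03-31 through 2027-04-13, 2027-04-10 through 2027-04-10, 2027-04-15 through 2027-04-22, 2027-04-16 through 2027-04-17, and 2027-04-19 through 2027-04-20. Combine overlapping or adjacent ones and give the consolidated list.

2027-03-04 through 2027-03-07, 2027-03-09 through 2027-03-28, 2027-03-31 through 2027-04-13, 2027-04-15 through 2027-04-22

2027-03-05 through 2027-03-05 overlaps/touches 2027-03-04 through 2027-03-07 → extend to 2027-03-04 through 2027-03-07.
2027-03-09 through 2027-03-28 is disjoint → start new block.
2027-03-11 through 2027-03-24 overlaps/touches 2027-03-09 through 2027-03-28 → extend to 2027-03-09 through 2027-03-28.
2027-03-31 through 2027-04-13 is disjoint → start new block.
2027-04-10 through 2027-04-10 overlaps/touches 2027-03-31 through 2027-04-13 → extend to 2027-03-31 through 2027-04-13.
2027-04-15 through 2027-04-22 is disjoint → start new block.
2027-04-16 through 2027-04-17 overlaps/touches 2027-04-15 through 2027-04-22 → extend to 2027-04-15 through 2027-04-22.
2027-04-19 through 2027-04-20 overlaps/touches 2027-04-15 through 2027-04-22 → extend to 2027-04-15 through 2027-04-22.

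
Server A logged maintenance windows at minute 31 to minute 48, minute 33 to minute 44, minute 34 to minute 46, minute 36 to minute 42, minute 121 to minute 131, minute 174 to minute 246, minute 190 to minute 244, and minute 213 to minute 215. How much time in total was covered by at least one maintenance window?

Merged: minute 31 to minute 48, minute 121 to minute 131, minute 174 to minute 246.
Lengths: 17 minutes + 10 minutes + 72 minutes = 99 minutes.

99 minutes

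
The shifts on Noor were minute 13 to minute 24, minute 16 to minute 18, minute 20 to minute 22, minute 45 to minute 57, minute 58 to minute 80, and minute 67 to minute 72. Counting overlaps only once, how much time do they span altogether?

Merged: minute 13 to minute 24, minute 45 to minute 57, minute 58 to minute 80.
Lengths: 11 minutes + 12 minutes + 22 minutes = 45 minutes.

45 minutes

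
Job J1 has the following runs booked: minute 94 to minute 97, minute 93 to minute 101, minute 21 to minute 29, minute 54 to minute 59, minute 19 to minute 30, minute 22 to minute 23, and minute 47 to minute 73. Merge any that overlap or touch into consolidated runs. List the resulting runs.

minute 19 to minute 30, minute 47 to minute 73, minute 93 to minute 101

Sort by start: minute 19 to minute 30, minute 21 to minute 29, minute 22 to minute 23, minute 47 to minute 73, minute 54 to minute 59, minute 93 to minute 101, minute 94 to minute 97.
minute 21 to minute 29 overlaps/touches minute 19 to minute 30 → extend to minute 19 to minute 30.
minute 22 to minute 23 overlaps/touches minute 19 to minute 30 → extend to minute 19 to minute 30.
minute 47 to minute 73 is disjoint → start new block.
minute 54 to minute 59 overlaps/touches minute 47 to minute 73 → extend to minute 47 to minute 73.
minute 93 to minute 101 is disjoint → start new block.
minute 94 to minute 97 overlaps/touches minute 93 to minute 101 → extend to minute 93 to minute 101.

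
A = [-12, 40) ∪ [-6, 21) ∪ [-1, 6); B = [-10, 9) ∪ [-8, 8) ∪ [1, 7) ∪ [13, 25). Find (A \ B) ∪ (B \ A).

[-12, -10) ∪ [9, 13) ∪ [25, 40)

Merge the first list: [-12, 40).
Merge the second list: [-10, 9), [13, 25).
Only in the first: [-12, -10), [9, 13), [25, 40).
Only in the second: none.
Together these are the periods covered by exactly one.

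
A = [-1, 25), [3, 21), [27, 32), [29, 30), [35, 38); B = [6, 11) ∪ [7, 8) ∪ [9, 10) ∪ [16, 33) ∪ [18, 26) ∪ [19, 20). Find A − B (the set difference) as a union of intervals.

First set merges to [-1, 25), [27, 32), [35, 38).
Second set merges to [6, 11), [16, 33).
[-1, 25) with B removed leaves [-1, 6), [11, 16).
[27, 32) lies entirely inside B → drops out.
[35, 38) is untouched.

[-1, 6) ∪ [11, 16) ∪ [35, 38)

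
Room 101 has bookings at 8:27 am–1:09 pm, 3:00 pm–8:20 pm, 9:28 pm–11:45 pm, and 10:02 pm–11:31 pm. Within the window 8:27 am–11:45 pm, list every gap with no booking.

1:09 pm–3:00 pm, 8:20 pm–9:28 pm

After merging, the occupied span is 8:27 am–1:09 pm, 3:00 pm–8:20 pm, 9:28 pm–11:45 pm.
Complement within 8:27 am–11:45 pm: 1:09 pm–3:00 pm, 8:20 pm–9:28 pm.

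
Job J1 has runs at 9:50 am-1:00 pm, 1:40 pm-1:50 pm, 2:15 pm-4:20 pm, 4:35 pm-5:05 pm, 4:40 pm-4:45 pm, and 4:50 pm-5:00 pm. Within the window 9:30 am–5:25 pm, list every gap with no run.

9:30 am–9:50 am, 1:00 pm–1:40 pm, 1:50 pm–2:15 pm, 4:20 pm–4:35 pm, 5:05 pm–5:25 pm

Covered (merged): 9:50 am–1:00 pm, 1:40 pm–1:50 pm, 2:15 pm–4:20 pm, 4:35 pm–5:05 pm.
Complement within 9:30 am–5:25 pm: 9:30 am–9:50 am, 1:00 pm–1:40 pm, 1:50 pm–2:15 pm, 4:20 pm–4:35 pm, 5:05 pm–5:25 pm.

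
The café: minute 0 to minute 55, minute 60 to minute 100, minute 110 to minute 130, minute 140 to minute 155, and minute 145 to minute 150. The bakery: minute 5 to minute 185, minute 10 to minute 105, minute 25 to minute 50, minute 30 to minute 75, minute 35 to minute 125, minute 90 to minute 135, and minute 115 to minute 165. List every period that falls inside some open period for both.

minute 5 to minute 55, minute 60 to minute 100, minute 110 to minute 130, minute 140 to minute 155

Merge the first list: minute 0 to minute 55, minute 60 to minute 100, minute 110 to minute 130, minute 140 to minute 155.
Merge the second list: minute 5 to minute 185.
minute 0 to minute 55 meets the second set on minute 5 to minute 55.
minute 60 to minute 100 meets the second set on minute 60 to minute 100.
minute 110 to minute 130 meets the second set on minute 110 to minute 130.
minute 140 to minute 155 meets the second set on minute 140 to minute 155.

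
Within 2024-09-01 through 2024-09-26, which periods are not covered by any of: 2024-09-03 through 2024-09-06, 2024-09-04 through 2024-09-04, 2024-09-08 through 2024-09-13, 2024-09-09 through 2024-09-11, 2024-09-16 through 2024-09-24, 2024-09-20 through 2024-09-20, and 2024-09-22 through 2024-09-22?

After merging, the occupied span is 2024-09-03 through 2024-09-06, 2024-09-08 through 2024-09-13, 2024-09-16 through 2024-09-24.
Complement within 2024-09-01 through 2024-09-26: 2024-09-01 through 2024-09-02, 2024-09-07 through 2024-09-07, 2024-09-14 through 2024-09-15, 2024-09-25 through 2024-09-26.

2024-09-01 through 2024-09-02, 2024-09-07 through 2024-09-07, 2024-09-14 through 2024-09-15, 2024-09-25 through 2024-09-26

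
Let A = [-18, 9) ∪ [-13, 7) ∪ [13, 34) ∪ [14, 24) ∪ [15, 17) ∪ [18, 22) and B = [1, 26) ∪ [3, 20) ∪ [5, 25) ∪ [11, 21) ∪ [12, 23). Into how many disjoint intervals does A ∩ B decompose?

First set merges to [-18, 9), [13, 34).
Second set merges to [1, 26).
A ∩ B = [1, 9), [13, 26).
That is 2 disjoint pieces.

2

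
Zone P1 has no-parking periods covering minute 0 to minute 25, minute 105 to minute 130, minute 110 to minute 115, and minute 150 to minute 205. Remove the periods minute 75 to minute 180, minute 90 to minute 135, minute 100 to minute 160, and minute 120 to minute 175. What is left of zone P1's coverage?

minute 0 to minute 25, minute 180 to minute 205

First set merges to minute 0 to minute 25, minute 105 to minute 130, minute 150 to minute 205.
Second set merges to minute 75 to minute 180.
minute 0 to minute 25 is untouched.
minute 105 to minute 130 lies entirely inside B → drops out.
minute 150 to minute 205 with B removed leaves minute 180 to minute 205.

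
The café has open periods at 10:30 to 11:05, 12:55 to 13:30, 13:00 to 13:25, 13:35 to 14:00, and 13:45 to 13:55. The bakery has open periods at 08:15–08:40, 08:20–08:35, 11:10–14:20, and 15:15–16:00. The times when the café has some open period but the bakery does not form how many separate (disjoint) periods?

1

Merge the first list: 10:30–11:05, 12:55–13:30, 13:35–14:00.
Merge the second list: 08:15–08:40, 11:10–14:20, 15:15–16:00.
A \ B = 10:30–11:05.
That is 1 disjoint piece.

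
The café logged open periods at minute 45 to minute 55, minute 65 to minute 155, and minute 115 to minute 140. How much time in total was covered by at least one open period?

Merged: minute 45 to minute 55, minute 65 to minute 155.
Lengths: 10 minutes + 90 minutes = 100 minutes.

100 minutes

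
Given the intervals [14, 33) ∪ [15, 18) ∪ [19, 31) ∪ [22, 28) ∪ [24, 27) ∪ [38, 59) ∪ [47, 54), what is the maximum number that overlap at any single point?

4

At 24, 4 of the intervals are simultaneously active.
No point has more.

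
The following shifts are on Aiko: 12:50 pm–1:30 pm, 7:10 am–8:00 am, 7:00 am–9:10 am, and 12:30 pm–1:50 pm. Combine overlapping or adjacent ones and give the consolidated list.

7:00 am–9:10 am, 12:30 pm–1:50 pm

Sort by start: 7:00 am–9:10 am, 7:10 am–8:00 am, 12:30 pm–1:50 pm, 12:50 pm–1:30 pm.
7:10 am–8:00 am overlaps/touches 7:00 am–9:10 am → extend to 7:00 am–9:10 am.
12:30 pm–1:50 pm is disjoint → start new block.
12:50 pm–1:30 pm overlaps/touches 12:30 pm–1:50 pm → extend to 12:30 pm–1:50 pm.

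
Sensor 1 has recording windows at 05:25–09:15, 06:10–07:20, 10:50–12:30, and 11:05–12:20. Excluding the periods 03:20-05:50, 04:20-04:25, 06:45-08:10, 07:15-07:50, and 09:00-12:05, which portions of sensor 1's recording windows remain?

05:50–06:45, 08:10–09:00, 12:05–12:30

A, merged: 05:25–09:15, 10:50–12:30.
B, merged: 03:20–05:50, 06:45–08:10, 09:00–12:05.
05:25–09:15 with B removed leaves 05:50–06:45, 08:10–09:00.
10:50–12:30 with B removed leaves 12:05–12:30.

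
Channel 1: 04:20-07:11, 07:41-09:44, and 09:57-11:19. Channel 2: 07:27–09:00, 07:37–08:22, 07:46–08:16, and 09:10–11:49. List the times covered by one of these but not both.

04:20–07:11, 07:27–07:41, 09:00–09:10, 09:44–09:57, 11:19–11:49

Merge the second list: 07:27–09:00, 09:10–11:49.
A \ B = 04:20–07:11, 09:00–09:10.
B \ A = 07:27–07:41, 09:44–09:57, 11:19–11:49.
Union of the two gives the symmetric difference.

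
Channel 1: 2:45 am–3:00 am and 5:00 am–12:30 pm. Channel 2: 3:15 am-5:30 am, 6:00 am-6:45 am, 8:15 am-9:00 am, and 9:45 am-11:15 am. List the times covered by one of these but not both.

A \ B = 2:45 am–3:00 am, 5:30 am–6:00 am, 6:45 am–8:15 am, 9:00 am–9:45 am, 11:15 am–12:30 pm.
B \ A = 3:15 am–5:00 am.
Union of the two gives the symmetric difference.

2:45 am–3:00 am, 3:15 am–5:00 am, 5:30 am–6:00 am, 6:45 am–8:15 am, 9:00 am–9:45 am, 11:15 am–12:30 pm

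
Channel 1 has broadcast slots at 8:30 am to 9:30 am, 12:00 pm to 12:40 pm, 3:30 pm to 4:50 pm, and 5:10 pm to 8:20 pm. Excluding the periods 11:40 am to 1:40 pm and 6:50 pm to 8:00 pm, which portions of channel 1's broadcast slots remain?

8:30 am–9:30 am, 3:30 pm–4:50 pm, 5:10 pm–6:50 pm, 8:00 pm–8:20 pm

8:30 am–9:30 am is untouched.
12:00 pm–12:40 pm lies entirely inside B → drops out.
3:30 pm–4:50 pm is untouched.
5:10 pm–8:20 pm with B removed leaves 5:10 pm–6:50 pm, 8:00 pm–8:20 pm.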